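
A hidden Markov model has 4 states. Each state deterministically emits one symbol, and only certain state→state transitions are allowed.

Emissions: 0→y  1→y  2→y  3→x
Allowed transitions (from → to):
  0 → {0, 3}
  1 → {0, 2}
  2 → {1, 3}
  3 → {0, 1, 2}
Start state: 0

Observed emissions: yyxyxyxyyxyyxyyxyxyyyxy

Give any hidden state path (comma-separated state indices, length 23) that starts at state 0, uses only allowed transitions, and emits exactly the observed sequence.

  0: obs=y cand={0,1,2} pick 0 [start]
  1: obs=y cand={0,1,2} pick 0 [0->0 ok]
  2: obs=x cand={3} pick 3 [0->3 ok]
  3: obs=y cand={0,1,2} pick 0 [3->0 ok]
  4: obs=x cand={3} pick 3 [0->3 ok]
  5: obs=y cand={0,1,2} pick 2 [3->2 ok]
  6: obs=x cand={3} pick 3 [2->3 ok]
  7: obs=y cand={0,1,2} pick 1 [3->1 ok]
  8: obs=y cand={0,1,2} pick 0 [1->0 ok]
  9: obs=x cand={3} pick 3 [0->3 ok]
  10: obs=y cand={0,1,2} pick 1 [3->1 ok]
  11: obs=y cand={0,1,2} pick 2 [1->2 ok]
  12: obs=x cand={3} pick 3 [2->3 ok]
  13: obs=y cand={0,1,2} pick 0 [3->0 ok]
  14: obs=y cand={0,1,2} pick 0 [0->0 ok]
  15: obs=x cand={3} pick 3 [0->3 ok]
  16: obs=y cand={0,1,2} pick 0 [3->0 ok]
  17: obs=x cand={3} pick 3 [0->3 ok]
  18: obs=y cand={0,1,2} pick 1 [3->1 ok]
  19: obs=y cand={0,1,2} pick 0 [1->0 ok]
  20: obs=y cand={0,1,2} pick 0 [0->0 ok]
  21: obs=x cand={3} pick 3 [0->3 ok]
  22: obs=y cand={0,1,2} pick 2 [3->2 ok]

0,0,3,0,3,2,3,1,0,3,1,2,3,0,0,3,0,3,1,0,0,3,2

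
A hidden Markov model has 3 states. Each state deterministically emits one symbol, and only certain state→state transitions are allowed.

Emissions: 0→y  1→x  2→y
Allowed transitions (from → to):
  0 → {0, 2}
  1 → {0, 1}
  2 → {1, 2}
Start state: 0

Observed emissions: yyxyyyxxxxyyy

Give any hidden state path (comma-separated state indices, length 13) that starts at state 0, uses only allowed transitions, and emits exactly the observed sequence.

0,2,1,0,2,2,1,1,1,1,0,0,0

  t0 'y' -> {0,2}, take 0 (start)
  t1 'y' -> {0,2}, take 2 (0->2 ok)
  t2 'x' -> {1}, take 1 (2->1 ok)
  t3 'y' -> {0,2}, take 0 (1->0 ok)
  t4 'y' -> {0,2}, take 2 (0->2 ok)
  t5 'y' -> {0,2}, take 2 (2->2 ok)
  t6 'x' -> {1}, take 1 (2->1 ok)
  t7 'x' -> {1}, take 1 (1->1 ok)
  t8 'x' -> {1}, take 1 (1->1 ok)
  t9 'x' -> {1}, take 1 (1->1 ok)
  t10 'y' -> {0,2}, take 0 (1->0 ok)
  t11 'y' -> {0,2}, take 0 (0->0 ok)
  t12 'y' -> {0,2}, take 0 (0->0 ok)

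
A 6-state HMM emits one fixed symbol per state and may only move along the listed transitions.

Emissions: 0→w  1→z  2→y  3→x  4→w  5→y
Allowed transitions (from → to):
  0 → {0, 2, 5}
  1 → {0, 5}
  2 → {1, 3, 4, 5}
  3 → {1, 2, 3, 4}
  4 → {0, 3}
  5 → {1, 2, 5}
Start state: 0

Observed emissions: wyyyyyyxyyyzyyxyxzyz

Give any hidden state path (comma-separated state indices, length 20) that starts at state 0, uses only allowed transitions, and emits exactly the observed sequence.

  pos 0: w in {0,4}, choose 0; start
  pos 1: y in {2,5}, choose 5; 0->5 ok
  pos 2: y in {2,5}, choose 5; 5->5 ok
  pos 3: y in {2,5}, choose 5; 5->5 ok
  pos 4: y in {2,5}, choose 5; 5->5 ok
  pos 5: y in {2,5}, choose 5; 5->5 ok
  pos 6: y in {2,5}, choose 2; 5->2 ok
  pos 7: x in {3}, choose 3; 2->3 ok
  pos 8: y in {2,5}, choose 2; 3->2 ok
  pos 9: y in {2,5}, choose 5; 2->5 ok
  pos 10: y in {2,5}, choose 5; 5->5 ok
  pos 11: z in {1}, choose 1; 5->1 ok
  pos 12: y in {2,5}, choose 5; 1->5 ok
  pos 13: y in {2,5}, choose 2; 5->2 ok
  pos 14: x in {3}, choose 3; 2->3 ok
  pos 15: y in {2,5}, choose 2; 3->2 ok
  pos 16: x in {3}, choose 3; 2->3 ok
  pos 17: z in {1}, choose 1; 3->1 ok
  pos 18: y in {2,5}, choose 5; 1->5 ok
  pos 19: z in {1}, choose 1; 5->1 ok

0,5,5,5,5,5,2,3,2,5,5,1,5,2,3,2,3,1,5,1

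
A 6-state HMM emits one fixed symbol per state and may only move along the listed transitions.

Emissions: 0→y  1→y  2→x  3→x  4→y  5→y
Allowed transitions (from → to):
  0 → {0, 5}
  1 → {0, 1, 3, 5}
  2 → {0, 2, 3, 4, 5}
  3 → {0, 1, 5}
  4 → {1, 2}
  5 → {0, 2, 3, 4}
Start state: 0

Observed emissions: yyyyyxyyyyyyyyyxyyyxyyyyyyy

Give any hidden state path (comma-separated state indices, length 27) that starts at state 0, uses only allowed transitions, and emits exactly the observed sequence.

  [0] y  {0,1,4,5}  => 0  start
  [1] y  {0,1,4,5}  => 0  0->0 ok
  [2] y  {0,1,4,5}  => 5  0->5 ok
  [3] y  {0,1,4,5}  => 4  5->4 ok
  [4] y  {0,1,4,5}  => 1  4->1 ok
  [5] x  {2,3}  => 3  1->3 ok
  [6] y  {0,1,4,5}  => 1  3->1 ok
  [7] y  {0,1,4,5}  => 5  1->5 ok
  [8] y  {0,1,4,5}  => 4  5->4 ok
  [9] y  {0,1,4,5}  => 1  4->1 ok
  [10] y  {0,1,4,5}  => 0  1->0 ok
  [11] y  {0,1,4,5}  => 0  0->0 ok
  [12] y  {0,1,4,5}  => 0  0->0 ok
  [13] y  {0,1,4,5}  => 0  0->0 ok
  [14] y  {0,1,4,5}  => 5  0->5 ok
  [15] x  {2,3}  => 2  5->2 ok
  [16] y  {0,1,4,5}  => 5  2->5 ok
  [17] y  {0,1,4,5}  => 0  5->0 ok
  [18] y  {0,1,4,5}  => 5  0->5 ok
  [19] x  {2,3}  => 3  5->3 ok
  [20] y  {0,1,4,5}  => 0  3->0 ok
  [21] y  {0,1,4,5}  => 0  0->0 ok
  [22] y  {0,1,4,5}  => 0  0->0 ok
  [23] y  {0,1,4,5}  => 0  0->0 ok
  [24] y  {0,1,4,5}  => 5  0->5 ok
  [25] y  {0,1,4,5}  => 0  5->0 ok
  [26] y  {0,1,4,5}  => 0  0->0 ok

0,0,5,4,1,3,1,5,4,1,0,0,0,0,5,2,5,0,5,3,0,0,0,0,5,0,0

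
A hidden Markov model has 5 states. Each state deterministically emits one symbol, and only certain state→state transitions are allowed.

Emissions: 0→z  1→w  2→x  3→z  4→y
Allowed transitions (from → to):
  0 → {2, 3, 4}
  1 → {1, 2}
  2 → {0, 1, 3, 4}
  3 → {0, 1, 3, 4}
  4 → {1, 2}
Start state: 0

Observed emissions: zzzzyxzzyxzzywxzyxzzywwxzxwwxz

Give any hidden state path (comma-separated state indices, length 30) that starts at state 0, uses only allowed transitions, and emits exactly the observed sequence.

0,3,3,3,4,2,3,3,4,2,3,0,4,1,2,0,4,2,0,3,4,1,1,2,0,2,1,1,2,0

  0: obs=z cand={0,3} pick 0 [start]
  1: obs=z cand={0,3} pick 3 [0->3 ok]
  2: obs=z cand={0,3} pick 3 [3->3 ok]
  3: obs=z cand={0,3} pick 3 [3->3 ok]
  4: obs=y cand={4} pick 4 [3->4 ok]
  5: obs=x cand={2} pick 2 [4->2 ok]
  6: obs=z cand={0,3} pick 3 [2->3 ok]
  7: obs=z cand={0,3} pick 3 [3->3 ok]
  8: obs=y cand={4} pick 4 [3->4 ok]
  9: obs=x cand={2} pick 2 [4->2 ok]
  10: obs=z cand={0,3} pick 3 [2->3 ok]
  11: obs=z cand={0,3} pick 0 [3->0 ok]
  12: obs=y cand={4} pick 4 [0->4 ok]
  13: obs=w cand={1} pick 1 [4->1 ok]
  14: obs=x cand={2} pick 2 [1->2 ok]
  15: obs=z cand={0,3} pick 0 [2->0 ok]
  16: obs=y cand={4} pick 4 [0->4 ok]
  17: obs=x cand={2} pick 2 [4->2 ok]
  18: obs=z cand={0,3} pick 0 [2->0 ok]
  19: obs=z cand={0,3} pick 3 [0->3 ok]
  20: obs=y cand={4} pick 4 [3->4 ok]
  21: obs=w cand={1} pick 1 [4->1 ok]
  22: obs=w cand={1} pick 1 [1->1 ok]
  23: obs=x cand={2} pick 2 [1->2 ok]
  24: obs=z cand={0,3} pick 0 [2->0 ok]
  25: obs=x cand={2} pick 2 [0->2 ok]
  26: obs=w cand={1} pick 1 [2->1 ok]
  27: obs=w cand={1} pick 1 [1->1 ok]
  28: obs=x cand={2} pick 2 [1->2 ok]
  29: obs=z cand={0,3} pick 0 [2->0 ok]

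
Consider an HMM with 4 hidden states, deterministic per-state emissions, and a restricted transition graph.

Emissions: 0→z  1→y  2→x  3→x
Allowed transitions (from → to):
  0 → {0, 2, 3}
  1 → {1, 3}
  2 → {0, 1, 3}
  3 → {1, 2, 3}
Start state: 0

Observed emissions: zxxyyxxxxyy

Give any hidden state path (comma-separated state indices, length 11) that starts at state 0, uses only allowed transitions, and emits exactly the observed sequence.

  pos 0: z in {0}, choose 0; start
  pos 1: x in {2,3}, choose 3; 0->3 ok
  pos 2: x in {2,3}, choose 2; 3->2 ok
  pos 3: y in {1}, choose 1; 2->1 ok
  pos 4: y in {1}, choose 1; 1->1 ok
  pos 5: x in {2,3}, choose 3; 1->3 ok
  pos 6: x in {2,3}, choose 2; 3->2 ok
  pos 7: x in {2,3}, choose 3; 2->3 ok
  pos 8: x in {2,3}, choose 2; 3->2 ok
  pos 9: y in {1}, choose 1; 2->1 ok
  pos 10: y in {1}, choose 1; 1->1 ok

0,3,2,1,1,3,2,3,2,1,1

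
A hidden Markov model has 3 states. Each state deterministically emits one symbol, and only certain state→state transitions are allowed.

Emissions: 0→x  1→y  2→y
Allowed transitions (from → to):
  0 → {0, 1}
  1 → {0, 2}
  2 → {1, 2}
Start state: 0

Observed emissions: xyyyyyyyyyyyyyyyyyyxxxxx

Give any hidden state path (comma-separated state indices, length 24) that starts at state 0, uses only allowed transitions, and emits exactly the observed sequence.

  [0] x  {0}  => 0  start
  [1] y  {1,2}  => 1  0->1 ok
  [2] y  {1,2}  => 2  1->2 ok
  [3] y  {1,2}  => 2  2->2 ok
  [4] y  {1,2}  => 2  2->2 ok
  [5] y  {1,2}  => 2  2->2 ok
  [6] y  {1,2}  => 2  2->2 ok
  [7] y  {1,2}  => 1  2->1 ok
  [8] y  {1,2}  => 2  1->2 ok
  [9] y  {1,2}  => 2  2->2 ok
  [10] y  {1,2}  => 1  2->1 ok
  [11] y  {1,2}  => 2  1->2 ok
  [12] y  {1,2}  => 1  2->1 ok
  [13] y  {1,2}  => 2  1->2 ok
  [14] y  {1,2}  => 2  2->2 ok
  [15] y  {1,2}  => 2  2->2 ok
  [16] y  {1,2}  => 1  2->1 ok
  [17] y  {1,2}  => 2  1->2 ok
  [18] y  {1,2}  => 1  2->1 ok
  [19] x  {0}  => 0  1->0 ok
  [20] x  {0}  => 0  0->0 ok
  [21] x  {0}  => 0  0->0 ok
  [22] x  {0}  => 0  0->0 ok
  [23] x  {0}  => 0  0->0 ok

0,1,2,2,2,2,2,1,2,2,1,2,1,2,2,2,1,2,1,0,0,0,0,0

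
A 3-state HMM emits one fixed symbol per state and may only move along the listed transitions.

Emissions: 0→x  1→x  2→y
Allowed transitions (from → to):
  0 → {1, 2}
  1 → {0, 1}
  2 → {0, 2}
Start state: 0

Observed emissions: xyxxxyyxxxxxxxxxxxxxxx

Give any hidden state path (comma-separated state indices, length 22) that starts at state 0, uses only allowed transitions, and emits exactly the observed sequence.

  0: obs=x cand={0,1} pick 0 [start]
  1: obs=y cand={2} pick 2 [0->2 ok]
  2: obs=x cand={0,1} pick 0 [2->0 ok]
  3: obs=x cand={0,1} pick 1 [0->1 ok]
  4: obs=x cand={0,1} pick 0 [1->0 ok]
  5: obs=y cand={2} pick 2 [0->2 ok]
  6: obs=y cand={2} pick 2 [2->2 ok]
  7: obs=x cand={0,1} pick 0 [2->0 ok]
  8: obs=x cand={0,1} pick 1 [0->1 ok]
  9: obs=x cand={0,1} pick 1 [1->1 ok]
  10: obs=x cand={0,1} pick 1 [1->1 ok]
  11: obs=x cand={0,1} pick 0 [1->0 ok]
  12: obs=x cand={0,1} pick 1 [0->1 ok]
  13: obs=x cand={0,1} pick 0 [1->0 ok]
  14: obs=x cand={0,1} pick 1 [0->1 ok]
  15: obs=x cand={0,1} pick 0 [1->0 ok]
  16: obs=x cand={0,1} pick 1 [0->1 ok]
  17: obs=x cand={0,1} pick 1 [1->1 ok]
  18: obs=x cand={0,1} pick 0 [1->0 ok]
  19: obs=x cand={0,1} pick 1 [0->1 ok]
  20: obs=x cand={0,1} pick 1 [1->1 ok]
  21: obs=x cand={0,1} pick 0 [1->0 ok]

0,2,0,1,0,2,2,0,1,1,1,0,1,0,1,0,1,1,0,1,1,0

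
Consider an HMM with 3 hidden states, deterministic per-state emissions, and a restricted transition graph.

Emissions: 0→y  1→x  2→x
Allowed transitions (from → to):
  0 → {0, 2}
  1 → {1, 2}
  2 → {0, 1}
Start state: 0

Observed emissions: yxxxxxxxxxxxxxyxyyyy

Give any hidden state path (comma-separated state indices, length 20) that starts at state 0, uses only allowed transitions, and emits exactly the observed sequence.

0,2,1,1,1,1,1,1,2,1,1,2,1,2,0,2,0,0,0,0

  t0 'y' -> {0}, take 0 (start)
  t1 'x' -> {1,2}, take 2 (0->2 ok)
  t2 'x' -> {1,2}, take 1 (2->1 ok)
  t3 'x' -> {1,2}, take 1 (1->1 ok)
  t4 'x' -> {1,2}, take 1 (1->1 ok)
  t5 'x' -> {1,2}, take 1 (1->1 ok)
  t6 'x' -> {1,2}, take 1 (1->1 ok)
  t7 'x' -> {1,2}, take 1 (1->1 ok)
  t8 'x' -> {1,2}, take 2 (1->2 ok)
  t9 'x' -> {1,2}, take 1 (2->1 ok)
  t10 'x' -> {1,2}, take 1 (1->1 ok)
  t11 'x' -> {1,2}, take 2 (1->2 ok)
  t12 'x' -> {1,2}, take 1 (2->1 ok)
  t13 'x' -> {1,2}, take 2 (1->2 ok)
  t14 'y' -> {0}, take 0 (2->0 ok)
  t15 'x' -> {1,2}, take 2 (0->2 ok)
  t16 'y' -> {0}, take 0 (2->0 ok)
  t17 'y' -> {0}, take 0 (0->0 ok)
  t18 'y' -> {0}, take 0 (0->0 ok)
  t19 'y' -> {0}, take 0 (0->0 ok)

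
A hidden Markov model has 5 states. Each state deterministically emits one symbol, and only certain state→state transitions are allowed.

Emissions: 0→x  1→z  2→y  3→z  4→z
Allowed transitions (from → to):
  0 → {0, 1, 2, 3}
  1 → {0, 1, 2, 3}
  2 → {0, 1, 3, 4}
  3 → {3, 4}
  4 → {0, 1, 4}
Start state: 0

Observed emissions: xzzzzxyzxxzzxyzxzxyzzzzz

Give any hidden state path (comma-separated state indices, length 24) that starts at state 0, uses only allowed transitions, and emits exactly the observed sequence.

0,1,3,3,4,0,2,1,0,0,3,4,0,2,1,0,1,0,2,3,4,1,3,4

  [0] x  {0}  => 0  start
  [1] z  {1,3,4}  => 1  0->1 ok
  [2] z  {1,3,4}  => 3  1->3 ok
  [3] z  {1,3,4}  => 3  3->3 ok
  [4] z  {1,3,4}  => 4  3->4 ok
  [5] x  {0}  => 0  4->0 ok
  [6] y  {2}  => 2  0->2 ok
  [7] z  {1,3,4}  => 1  2->1 ok
  [8] x  {0}  => 0  1->0 ok
  [9] x  {0}  => 0  0->0 ok
  [10] z  {1,3,4}  => 3  0->3 ok
  [11] z  {1,3,4}  => 4  3->4 ok
  [12] x  {0}  => 0  4->0 ok
  [13] y  {2}  => 2  0->2 ok
  [14] z  {1,3,4}  => 1  2->1 ok
  [15] x  {0}  => 0  1->0 ok
  [16] z  {1,3,4}  => 1  0->1 ok
  [17] x  {0}  => 0  1->0 ok
  [18] y  {2}  => 2  0->2 ok
  [19] z  {1,3,4}  => 3  2->3 ok
  [20] z  {1,3,4}  => 4  3->4 ok
  [21] z  {1,3,4}  => 1  4->1 ok
  [22] z  {1,3,4}  => 3  1->3 ok
  [23] z  {1,3,4}  => 4  3->4 ok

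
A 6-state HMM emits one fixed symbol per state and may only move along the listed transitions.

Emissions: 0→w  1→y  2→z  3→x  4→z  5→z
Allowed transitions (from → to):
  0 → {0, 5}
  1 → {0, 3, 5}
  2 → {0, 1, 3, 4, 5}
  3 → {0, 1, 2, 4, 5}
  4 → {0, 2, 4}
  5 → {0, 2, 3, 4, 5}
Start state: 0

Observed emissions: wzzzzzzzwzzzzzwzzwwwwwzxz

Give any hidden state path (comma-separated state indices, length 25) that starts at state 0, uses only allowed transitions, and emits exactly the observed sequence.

0,5,5,5,4,4,4,2,0,5,5,4,4,4,0,5,2,0,0,0,0,0,5,3,2

  t0 'w' -> {0}, take 0 (start)
  t1 'z' -> {2,4,5}, take 5 (0->5 ok)
  t2 'z' -> {2,4,5}, take 5 (5->5 ok)
  t3 'z' -> {2,4,5}, take 5 (5->5 ok)
  t4 'z' -> {2,4,5}, take 4 (5->4 ok)
  t5 'z' -> {2,4,5}, take 4 (4->4 ok)
  t6 'z' -> {2,4,5}, take 4 (4->4 ok)
  t7 'z' -> {2,4,5}, take 2 (4->2 ok)
  t8 'w' -> {0}, take 0 (2->0 ok)
  t9 'z' -> {2,4,5}, take 5 (0->5 ok)
  t10 'z' -> {2,4,5}, take 5 (5->5 ok)
  t11 'z' -> {2,4,5}, take 4 (5->4 ok)
  t12 'z' -> {2,4,5}, take 4 (4->4 ok)
  t13 'z' -> {2,4,5}, take 4 (4->4 ok)
  t14 'w' -> {0}, take 0 (4->0 ok)
  t15 'z' -> {2,4,5}, take 5 (0->5 ok)
  t16 'z' -> {2,4,5}, take 2 (5->2 ok)
  t17 'w' -> {0}, take 0 (2->0 ok)
  t18 'w' -> {0}, take 0 (0->0 ok)
  t19 'w' -> {0}, take 0 (0->0 ok)
  t20 'w' -> {0}, take 0 (0->0 ok)
  t21 'w' -> {0}, take 0 (0->0 ok)
  t22 'z' -> {2,4,5}, take 5 (0->5 ok)
  t23 'x' -> {3}, take 3 (5->3 ok)
  t24 'z' -> {2,4,5}, take 2 (3->2 ok)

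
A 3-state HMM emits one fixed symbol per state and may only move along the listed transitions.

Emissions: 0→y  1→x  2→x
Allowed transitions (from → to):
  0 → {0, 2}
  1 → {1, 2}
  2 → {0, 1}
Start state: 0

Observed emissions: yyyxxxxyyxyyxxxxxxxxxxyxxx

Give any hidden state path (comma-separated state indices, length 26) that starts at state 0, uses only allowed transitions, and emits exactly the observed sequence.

  0: obs=y cand={0} pick 0 [start]
  1: obs=y cand={0} pick 0 [0->0 ok]
  2: obs=y cand={0} pick 0 [0->0 ok]
  3: obs=x cand={1,2} pick 2 [0->2 ok]
  4: obs=x cand={1,2} pick 1 [2->1 ok]
  5: obs=x cand={1,2} pick 1 [1->1 ok]
  6: obs=x cand={1,2} pick 2 [1->2 ok]
  7: obs=y cand={0} pick 0 [2->0 ok]
  8: obs=y cand={0} pick 0 [0->0 ok]
  9: obs=x cand={1,2} pick 2 [0->2 ok]
  10: obs=y cand={0} pick 0 [2->0 ok]
  11: obs=y cand={0} pick 0 [0->0 ok]
  12: obs=x cand={1,2} pick 2 [0->2 ok]
  13: obs=x cand={1,2} pick 1 [2->1 ok]
  14: obs=x cand={1,2} pick 2 [1->2 ok]
  15: obs=x cand={1,2} pick 1 [2->1 ok]
  16: obs=x cand={1,2} pick 2 [1->2 ok]
  17: obs=x cand={1,2} pick 1 [2->1 ok]
  18: obs=x cand={1,2} pick 2 [1->2 ok]
  19: obs=x cand={1,2} pick 1 [2->1 ok]
  20: obs=x cand={1,2} pick 1 [1->1 ok]
  21: obs=x cand={1,2} pick 2 [1->2 ok]
  22: obs=y cand={0} pick 0 [2->0 ok]
  23: obs=x cand={1,2} pick 2 [0->2 ok]
  24: obs=x cand={1,2} pick 1 [2->1 ok]
  25: obs=x cand={1,2} pick 1 [1->1 ok]

0,0,0,2,1,1,2,0,0,2,0,0,2,1,2,1,2,1,2,1,1,2,0,2,1,1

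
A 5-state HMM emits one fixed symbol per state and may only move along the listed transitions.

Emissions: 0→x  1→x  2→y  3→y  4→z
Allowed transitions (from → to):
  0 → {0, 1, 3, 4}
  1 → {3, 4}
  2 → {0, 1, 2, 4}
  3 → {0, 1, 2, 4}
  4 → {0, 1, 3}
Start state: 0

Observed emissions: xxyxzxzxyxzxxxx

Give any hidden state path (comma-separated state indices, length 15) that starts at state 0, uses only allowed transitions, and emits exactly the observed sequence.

0,1,3,0,4,1,4,1,3,1,4,0,0,0,1

  pos 0: x in {0,1}, choose 0; start
  pos 1: x in {0,1}, choose 1; 0->1 ok
  pos 2: y in {2,3}, choose 3; 1->3 ok
  pos 3: x in {0,1}, choose 0; 3->0 ok
  pos 4: z in {4}, choose 4; 0->4 ok
  pos 5: x in {0,1}, choose 1; 4->1 ok
  pos 6: z in {4}, choose 4; 1->4 ok
  pos 7: x in {0,1}, choose 1; 4->1 ok
  pos 8: y in {2,3}, choose 3; 1->3 ok
  pos 9: x in {0,1}, choose 1; 3->1 ok
  pos 10: z in {4}, choose 4; 1->4 ok
  pos 11: x in {0,1}, choose 0; 4->0 ok
  pos 12: x in {0,1}, choose 0; 0->0 ok
  pos 13: x in {0,1}, choose 0; 0->0 ok
  pos 14: x in {0,1}, choose 1; 0->1 ok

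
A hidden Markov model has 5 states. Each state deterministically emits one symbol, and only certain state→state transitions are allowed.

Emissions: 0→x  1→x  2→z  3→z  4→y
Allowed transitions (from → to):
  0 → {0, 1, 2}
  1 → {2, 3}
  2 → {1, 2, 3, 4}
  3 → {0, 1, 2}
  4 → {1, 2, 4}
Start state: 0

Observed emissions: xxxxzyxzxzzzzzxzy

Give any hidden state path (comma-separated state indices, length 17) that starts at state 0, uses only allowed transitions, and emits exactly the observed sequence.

0,0,0,1,2,4,1,3,0,2,2,3,2,3,0,2,4

  t0 'x' -> {0,1}, take 0 (start)
  t1 'x' -> {0,1}, take 0 (0->0 ok)
  t2 'x' -> {0,1}, take 0 (0->0 ok)
  t3 'x' -> {0,1}, take 1 (0->1 ok)
  t4 'z' -> {2,3}, take 2 (1->2 ok)
  t5 'y' -> {4}, take 4 (2->4 ok)
  t6 'x' -> {0,1}, take 1 (4->1 ok)
  t7 'z' -> {2,3}, take 3 (1->3 ok)
  t8 'x' -> {0,1}, take 0 (3->0 ok)
  t9 'z' -> {2,3}, take 2 (0->2 ok)
  t10 'z' -> {2,3}, take 2 (2->2 ok)
  t11 'z' -> {2,3}, take 3 (2->3 ok)
  t12 'z' -> {2,3}, take 2 (3->2 ok)
  t13 'z' -> {2,3}, take 3 (2->3 ok)
  t14 'x' -> {0,1}, take 0 (3->0 ok)
  t15 'z' -> {2,3}, take 2 (0->2 ok)
  t16 'y' -> {4}, take 4 (2->4 ok)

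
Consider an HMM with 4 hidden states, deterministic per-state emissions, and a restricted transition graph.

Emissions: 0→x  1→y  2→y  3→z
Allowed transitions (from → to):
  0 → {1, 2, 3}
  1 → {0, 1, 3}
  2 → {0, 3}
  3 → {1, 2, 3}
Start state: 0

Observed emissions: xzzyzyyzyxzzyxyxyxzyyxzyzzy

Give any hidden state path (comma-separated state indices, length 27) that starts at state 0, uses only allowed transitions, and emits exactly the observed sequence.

0,3,3,2,3,1,1,3,2,0,3,3,2,0,2,0,1,0,3,1,1,0,3,2,3,3,2

  t0 'x' -> {0}, take 0 (start)
  t1 'z' -> {3}, take 3 (0->3 ok)
  t2 'z' -> {3}, take 3 (3->3 ok)
  t3 'y' -> {1,2}, take 2 (3->2 ok)
  t4 'z' -> {3}, take 3 (2->3 ok)
  t5 'y' -> {1,2}, take 1 (3->1 ok)
  t6 'y' -> {1,2}, take 1 (1->1 ok)
  t7 'z' -> {3}, take 3 (1->3 ok)
  t8 'y' -> {1,2}, take 2 (3->2 ok)
  t9 'x' -> {0}, take 0 (2->0 ok)
  t10 'z' -> {3}, take 3 (0->3 ok)
  t11 'z' -> {3}, take 3 (3->3 ok)
  t12 'y' -> {1,2}, take 2 (3->2 ok)
  t13 'x' -> {0}, take 0 (2->0 ok)
  t14 'y' -> {1,2}, take 2 (0->2 ok)
  t15 'x' -> {0}, take 0 (2->0 ok)
  t16 'y' -> {1,2}, take 1 (0->1 ok)
  t17 'x' -> {0}, take 0 (1->0 ok)
  t18 'z' -> {3}, take 3 (0->3 ok)
  t19 'y' -> {1,2}, take 1 (3->1 ok)
  t20 'y' -> {1,2}, take 1 (1->1 ok)
  t21 'x' -> {0}, take 0 (1->0 ok)
  t22 'z' -> {3}, take 3 (0->3 ok)
  t23 'y' -> {1,2}, take 2 (3->2 ok)
  t24 'z' -> {3}, take 3 (2->3 ok)
  t25 'z' -> {3}, take 3 (3->3 ok)
  t26 'y' -> {1,2}, take 2 (3->2 ok)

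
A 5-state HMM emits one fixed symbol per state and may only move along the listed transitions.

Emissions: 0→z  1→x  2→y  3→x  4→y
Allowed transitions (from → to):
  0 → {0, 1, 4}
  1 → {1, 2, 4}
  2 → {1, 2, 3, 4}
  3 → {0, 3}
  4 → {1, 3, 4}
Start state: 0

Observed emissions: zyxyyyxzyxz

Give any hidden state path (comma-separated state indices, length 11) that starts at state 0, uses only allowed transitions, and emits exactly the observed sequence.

  t0 'z' -> {0}, take 0 (start)
  t1 'y' -> {2,4}, take 4 (0->4 ok)
  t2 'x' -> {1,3}, take 1 (4->1 ok)
  t3 'y' -> {2,4}, take 2 (1->2 ok)
  t4 'y' -> {2,4}, take 2 (2->2 ok)
  t5 'y' -> {2,4}, take 2 (2->2 ok)
  t6 'x' -> {1,3}, take 3 (2->3 ok)
  t7 'z' -> {0}, take 0 (3->0 ok)
  t8 'y' -> {2,4}, take 4 (0->4 ok)
  t9 'x' -> {1,3}, take 3 (4->3 ok)
  t10 'z' -> {0}, take 0 (3->0 ok)

0,4,1,2,2,2,3,0,4,3,0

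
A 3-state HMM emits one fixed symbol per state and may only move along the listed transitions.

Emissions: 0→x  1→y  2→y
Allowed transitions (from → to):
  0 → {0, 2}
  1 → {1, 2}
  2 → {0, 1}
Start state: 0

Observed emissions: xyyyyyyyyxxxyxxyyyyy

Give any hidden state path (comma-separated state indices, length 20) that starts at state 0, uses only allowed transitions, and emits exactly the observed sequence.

0,2,1,2,1,2,1,1,2,0,0,0,2,0,0,2,1,2,1,2

  0: obs=x cand={0} pick 0 [start]
  1: obs=y cand={1,2} pick 2 [0->2 ok]
  2: obs=y cand={1,2} pick 1 [2->1 ok]
  3: obs=y cand={1,2} pick 2 [1->2 ok]
  4: obs=y cand={1,2} pick 1 [2->1 ok]
  5: obs=y cand={1,2} pick 2 [1->2 ok]
  6: obs=y cand={1,2} pick 1 [2->1 ok]
  7: obs=y cand={1,2} pick 1 [1->1 ok]
  8: obs=y cand={1,2} pick 2 [1->2 ok]
  9: obs=x cand={0} pick 0 [2->0 ok]
  10: obs=x cand={0} pick 0 [0->0 ok]
  11: obs=x cand={0} pick 0 [0->0 ok]
  12: obs=y cand={1,2} pick 2 [0->2 ok]
  13: obs=x cand={0} pick 0 [2->0 ok]
  14: obs=x cand={0} pick 0 [0->0 ok]
  15: obs=y cand={1,2} pick 2 [0->2 ok]
  16: obs=y cand={1,2} pick 1 [2->1 ok]
  17: obs=y cand={1,2} pick 2 [1->2 ok]
  18: obs=y cand={1,2} pick 1 [2->1 ok]
  19: obs=y cand={1,2} pick 2 [1->2 ok]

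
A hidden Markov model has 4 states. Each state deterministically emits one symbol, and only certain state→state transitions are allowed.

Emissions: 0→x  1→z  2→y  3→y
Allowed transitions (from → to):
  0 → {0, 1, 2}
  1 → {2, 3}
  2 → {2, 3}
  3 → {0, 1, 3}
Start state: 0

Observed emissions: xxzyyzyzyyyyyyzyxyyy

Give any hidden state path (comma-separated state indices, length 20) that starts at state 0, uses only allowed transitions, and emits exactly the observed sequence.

0,0,1,2,3,1,3,1,2,2,2,2,2,3,1,3,0,2,2,2

  [0] x  {0}  => 0  start
  [1] x  {0}  => 0  0->0 ok
  [2] z  {1}  => 1  0->1 ok
  [3] y  {2,3}  => 2  1->2 ok
  [4] y  {2,3}  => 3  2->3 ok
  [5] z  {1}  => 1  3->1 ok
  [6] y  {2,3}  => 3  1->3 ok
  [7] z  {1}  => 1  3->1 ok
  [8] y  {2,3}  => 2  1->2 ok
  [9] y  {2,3}  => 2  2->2 ok
  [10] y  {2,3}  => 2  2->2 ok
  [11] y  {2,3}  => 2  2->2 ok
  [12] y  {2,3}  => 2  2->2 ok
  [13] y  {2,3}  => 3  2->3 ok
  [14] z  {1}  => 1  3->1 ok
  [15] y  {2,3}  => 3  1->3 ok
  [16] x  {0}  => 0  3->0 ok
  [17] y  {2,3}  => 2  0->2 ok
  [18] y  {2,3}  => 2  2->2 ok
  [19] y  {2,3}  => 2  2->2 ok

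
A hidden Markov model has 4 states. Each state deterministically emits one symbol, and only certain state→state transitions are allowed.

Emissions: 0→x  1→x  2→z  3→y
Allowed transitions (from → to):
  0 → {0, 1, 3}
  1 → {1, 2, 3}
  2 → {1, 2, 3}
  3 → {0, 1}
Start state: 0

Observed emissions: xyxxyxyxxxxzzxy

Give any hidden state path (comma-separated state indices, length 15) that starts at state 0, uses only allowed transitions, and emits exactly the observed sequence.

  pos 0: x in {0,1}, choose 0; start
  pos 1: y in {3}, choose 3; 0->3 ok
  pos 2: x in {0,1}, choose 0; 3->0 ok
  pos 3: x in {0,1}, choose 0; 0->0 ok
  pos 4: y in {3}, choose 3; 0->3 ok
  pos 5: x in {0,1}, choose 0; 3->0 ok
  pos 6: y in {3}, choose 3; 0->3 ok
  pos 7: x in {0,1}, choose 0; 3->0 ok
  pos 8: x in {0,1}, choose 1; 0->1 ok
  pos 9: x in {0,1}, choose 1; 1->1 ok
  pos 10: x in {0,1}, choose 1; 1->1 ok
  pos 11: z in {2}, choose 2; 1->2 ok
  pos 12: z in {2}, choose 2; 2->2 ok
  pos 13: x in {0,1}, choose 1; 2->1 ok
  pos 14: y in {3}, choose 3; 1->3 ok

0,3,0,0,3,0,3,0,1,1,1,2,2,1,3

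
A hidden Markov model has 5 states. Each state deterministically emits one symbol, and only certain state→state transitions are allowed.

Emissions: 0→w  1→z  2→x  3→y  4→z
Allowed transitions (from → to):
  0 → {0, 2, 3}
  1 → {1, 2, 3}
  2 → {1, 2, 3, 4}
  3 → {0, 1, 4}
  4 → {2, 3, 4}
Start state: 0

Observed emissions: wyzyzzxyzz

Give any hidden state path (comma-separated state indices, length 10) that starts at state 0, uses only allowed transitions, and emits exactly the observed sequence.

  0: obs=w cand={0} pick 0 [start]
  1: obs=y cand={3} pick 3 [0->3 ok]
  2: obs=z cand={1,4} pick 4 [3->4 ok]
  3: obs=y cand={3} pick 3 [4->3 ok]
  4: obs=z cand={1,4} pick 1 [3->1 ok]
  5: obs=z cand={1,4} pick 1 [1->1 ok]
  6: obs=x cand={2} pick 2 [1->2 ok]
  7: obs=y cand={3} pick 3 [2->3 ok]
  8: obs=z cand={1,4} pick 1 [3->1 ok]
  9: obs=z cand={1,4} pick 1 [1->1 ok]

0,3,4,3,1,1,2,3,1,1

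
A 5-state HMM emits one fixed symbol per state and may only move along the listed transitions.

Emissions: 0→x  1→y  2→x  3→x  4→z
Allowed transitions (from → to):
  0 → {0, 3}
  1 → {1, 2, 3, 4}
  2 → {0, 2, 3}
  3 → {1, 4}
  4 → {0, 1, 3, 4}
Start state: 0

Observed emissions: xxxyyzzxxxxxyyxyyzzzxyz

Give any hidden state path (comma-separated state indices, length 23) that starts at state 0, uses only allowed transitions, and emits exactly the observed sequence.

0,0,3,1,1,4,4,0,0,0,0,3,1,1,3,1,1,4,4,4,3,1,4

  t0 'x' -> {0,2,3}, take 0 (start)
  t1 'x' -> {0,2,3}, take 0 (0->0 ok)
  t2 'x' -> {0,2,3}, take 3 (0->3 ok)
  t3 'y' -> {1}, take 1 (3->1 ok)
  t4 'y' -> {1}, take 1 (1->1 ok)
  t5 'z' -> {4}, take 4 (1->4 ok)
  t6 'z' -> {4}, take 4 (4->4 ok)
  t7 'x' -> {0,2,3}, take 0 (4->0 ok)
  t8 'x' -> {0,2,3}, take 0 (0->0 ok)
  t9 'x' -> {0,2,3}, take 0 (0->0 ok)
  t10 'x' -> {0,2,3}, take 0 (0->0 ok)
  t11 'x' -> {0,2,3}, take 3 (0->3 ok)
  t12 'y' -> {1}, take 1 (3->1 ok)
  t13 'y' -> {1}, take 1 (1->1 ok)
  t14 'x' -> {0,2,3}, take 3 (1->3 ok)
  t15 'y' -> {1}, take 1 (3->1 ok)
  t16 'y' -> {1}, take 1 (1->1 ok)
  t17 'z' -> {4}, take 4 (1->4 ok)
  t18 'z' -> {4}, take 4 (4->4 ok)
  t19 'z' -> {4}, take 4 (4->4 ok)
  t20 'x' -> {0,2,3}, take 3 (4->3 ok)
  t21 'y' -> {1}, take 1 (3->1 ok)
  t22 'z' -> {4}, take 4 (1->4 ok)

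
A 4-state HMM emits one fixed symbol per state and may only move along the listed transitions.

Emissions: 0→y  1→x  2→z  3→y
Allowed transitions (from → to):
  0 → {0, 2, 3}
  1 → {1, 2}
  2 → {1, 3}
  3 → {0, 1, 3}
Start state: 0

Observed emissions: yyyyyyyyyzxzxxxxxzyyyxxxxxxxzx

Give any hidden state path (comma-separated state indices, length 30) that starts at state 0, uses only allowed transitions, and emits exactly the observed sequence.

0,3,0,3,3,0,3,0,0,2,1,2,1,1,1,1,1,2,3,3,3,1,1,1,1,1,1,1,2,1

  t0 'y' -> {0,3}, take 0 (start)
  t1 'y' -> {0,3}, take 3 (0->3 ok)
  t2 'y' -> {0,3}, take 0 (3->0 ok)
  t3 'y' -> {0,3}, take 3 (0->3 ok)
  t4 'y' -> {0,3}, take 3 (3->3 ok)
  t5 'y' -> {0,3}, take 0 (3->0 ok)
  t6 'y' -> {0,3}, take 3 (0->3 ok)
  t7 'y' -> {0,3}, take 0 (3->0 ok)
  t8 'y' -> {0,3}, take 0 (0->0 ok)
  t9 'z' -> {2}, take 2 (0->2 ok)
  t10 'x' -> {1}, take 1 (2->1 ok)
  t11 'z' -> {2}, take 2 (1->2 ok)
  t12 'x' -> {1}, take 1 (2->1 ok)
  t13 'x' -> {1}, take 1 (1->1 ok)
  t14 'x' -> {1}, take 1 (1->1 ok)
  t15 'x' -> {1}, take 1 (1->1 ok)
  t16 'x' -> {1}, take 1 (1->1 ok)
  t17 'z' -> {2}, take 2 (1->2 ok)
  t18 'y' -> {0,3}, take 3 (2->3 ok)
  t19 'y' -> {0,3}, take 3 (3->3 ok)
  t20 'y' -> {0,3}, take 3 (3->3 ok)
  t21 'x' -> {1}, take 1 (3->1 ok)
  t22 'x' -> {1}, take 1 (1->1 ok)
  t23 'x' -> {1}, take 1 (1->1 ok)
  t24 'x' -> {1}, take 1 (1->1 ok)
  t25 'x' -> {1}, take 1 (1->1 ok)
  t26 'x' -> {1}, take 1 (1->1 ok)
  t27 'x' -> {1}, take 1 (1->1 ok)
  t28 'z' -> {2}, take 2 (1->2 ok)
  t29 'x' -> {1}, take 1 (2->1 ok)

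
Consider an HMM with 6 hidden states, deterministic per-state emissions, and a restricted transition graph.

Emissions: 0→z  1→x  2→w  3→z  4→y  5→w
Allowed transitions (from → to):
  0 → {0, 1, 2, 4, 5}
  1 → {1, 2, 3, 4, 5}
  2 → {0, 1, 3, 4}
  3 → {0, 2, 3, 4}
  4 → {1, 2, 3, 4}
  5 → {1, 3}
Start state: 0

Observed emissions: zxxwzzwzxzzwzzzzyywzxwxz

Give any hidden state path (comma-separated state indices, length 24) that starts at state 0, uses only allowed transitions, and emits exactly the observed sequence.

  t0 'z' -> {0,3}, take 0 (start)
  t1 'x' -> {1}, take 1 (0->1 ok)
  t2 'x' -> {1}, take 1 (1->1 ok)
  t3 'w' -> {2,5}, take 5 (1->5 ok)
  t4 'z' -> {0,3}, take 3 (5->3 ok)
  t5 'z' -> {0,3}, take 0 (3->0 ok)
  t6 'w' -> {2,5}, take 2 (0->2 ok)
  t7 'z' -> {0,3}, take 0 (2->0 ok)
  t8 'x' -> {1}, take 1 (0->1 ok)
  t9 'z' -> {0,3}, take 3 (1->3 ok)
  t10 'z' -> {0,3}, take 3 (3->3 ok)
  t11 'w' -> {2,5}, take 2 (3->2 ok)
  t12 'z' -> {0,3}, take 3 (2->3 ok)
  t13 'z' -> {0,3}, take 3 (3->3 ok)
  t14 'z' -> {0,3}, take 3 (3->3 ok)
  t15 'z' -> {0,3}, take 3 (3->3 ok)
  t16 'y' -> {4}, take 4 (3->4 ok)
  t17 'y' -> {4}, take 4 (4->4 ok)
  t18 'w' -> {2,5}, take 2 (4->2 ok)
  t19 'z' -> {0,3}, take 0 (2->0 ok)
  t20 'x' -> {1}, take 1 (0->1 ok)
  t21 'w' -> {2,5}, take 2 (1->2 ok)
  t22 'x' -> {1}, take 1 (2->1 ok)
  t23 'z' -> {0,3}, take 3 (1->3 ok)

0,1,1,5,3,0,2,0,1,3,3,2,3,3,3,3,4,4,2,0,1,2,1,3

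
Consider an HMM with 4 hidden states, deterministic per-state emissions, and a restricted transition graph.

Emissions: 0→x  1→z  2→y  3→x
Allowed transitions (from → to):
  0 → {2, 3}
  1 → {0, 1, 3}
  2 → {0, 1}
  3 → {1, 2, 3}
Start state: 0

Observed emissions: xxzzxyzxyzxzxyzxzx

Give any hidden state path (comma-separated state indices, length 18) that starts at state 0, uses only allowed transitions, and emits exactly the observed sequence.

  0: obs=x cand={0,3} pick 0 [start]
  1: obs=x cand={0,3} pick 3 [0->3 ok]
  2: obs=z cand={1} pick 1 [3->1 ok]
  3: obs=z cand={1} pick 1 [1->1 ok]
  4: obs=x cand={0,3} pick 0 [1->0 ok]
  5: obs=y cand={2} pick 2 [0->2 ok]
  6: obs=z cand={1} pick 1 [2->1 ok]
  7: obs=x cand={0,3} pick 0 [1->0 ok]
  8: obs=y cand={2} pick 2 [0->2 ok]
  9: obs=z cand={1} pick 1 [2->1 ok]
  10: obs=x cand={0,3} pick 3 [1->3 ok]
  11: obs=z cand={1} pick 1 [3->1 ok]
  12: obs=x cand={0,3} pick 0 [1->0 ok]
  13: obs=y cand={2} pick 2 [0->2 ok]
  14: obs=z cand={1} pick 1 [2->1 ok]
  15: obs=x cand={0,3} pick 3 [1->3 ok]
  16: obs=z cand={1} pick 1 [3->1 ok]
  17: obs=x cand={0,3} pick 3 [1->3 ok]

0,3,1,1,0,2,1,0,2,1,3,1,0,2,1,3,1,3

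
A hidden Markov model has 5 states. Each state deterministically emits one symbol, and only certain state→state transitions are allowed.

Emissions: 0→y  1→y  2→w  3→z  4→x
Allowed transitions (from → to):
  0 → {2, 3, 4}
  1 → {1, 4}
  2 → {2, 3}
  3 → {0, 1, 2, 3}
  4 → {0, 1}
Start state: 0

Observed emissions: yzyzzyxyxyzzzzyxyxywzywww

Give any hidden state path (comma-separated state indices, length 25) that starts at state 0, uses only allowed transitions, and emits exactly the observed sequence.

0,3,0,3,3,1,4,1,4,0,3,3,3,3,1,4,1,4,0,2,3,0,2,2,2

  t0 'y' -> {0,1}, take 0 (start)
  t1 'z' -> {3}, take 3 (0->3 ok)
  t2 'y' -> {0,1}, take 0 (3->0 ok)
  t3 'z' -> {3}, take 3 (0->3 ok)
  t4 'z' -> {3}, take 3 (3->3 ok)
  t5 'y' -> {0,1}, take 1 (3->1 ok)
  t6 'x' -> {4}, take 4 (1->4 ok)
  t7 'y' -> {0,1}, take 1 (4->1 ok)
  t8 'x' -> {4}, take 4 (1->4 ok)
  t9 'y' -> {0,1}, take 0 (4->0 ok)
  t10 'z' -> {3}, take 3 (0->3 ok)
  t11 'z' -> {3}, take 3 (3->3 ok)
  t12 'z' -> {3}, take 3 (3->3 ok)
  t13 'z' -> {3}, take 3 (3->3 ok)
  t14 'y' -> {0,1}, take 1 (3->1 ok)
  t15 'x' -> {4}, take 4 (1->4 ok)
  t16 'y' -> {0,1}, take 1 (4->1 ok)
  t17 'x' -> {4}, take 4 (1->4 ok)
  t18 'y' -> {0,1}, take 0 (4->0 ok)
  t19 'w' -> {2}, take 2 (0->2 ok)
  t20 'z' -> {3}, take 3 (2->3 ok)
  t21 'y' -> {0,1}, take 0 (3->0 ok)
  t22 'w' -> {2}, take 2 (0->2 ok)
  t23 'w' -> {2}, take 2 (2->2 ok)
  t24 'w' -> {2}, take 2 (2->2 ok)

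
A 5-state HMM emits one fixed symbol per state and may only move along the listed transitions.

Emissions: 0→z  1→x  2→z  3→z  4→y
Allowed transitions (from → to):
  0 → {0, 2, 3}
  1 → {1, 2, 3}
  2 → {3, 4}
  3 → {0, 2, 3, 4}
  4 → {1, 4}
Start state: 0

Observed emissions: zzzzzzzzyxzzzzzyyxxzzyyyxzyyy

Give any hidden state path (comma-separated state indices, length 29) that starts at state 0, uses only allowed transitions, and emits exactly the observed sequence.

0,0,3,0,3,2,3,2,4,1,2,3,2,3,2,4,4,1,1,3,2,4,4,4,1,2,4,4,4

  t0 'z' -> {0,2,3}, take 0 (start)
  t1 'z' -> {0,2,3}, take 0 (0->0 ok)
  t2 'z' -> {0,2,3}, take 3 (0->3 ok)
  t3 'z' -> {0,2,3}, take 0 (3->0 ok)
  t4 'z' -> {0,2,3}, take 3 (0->3 ok)
  t5 'z' -> {0,2,3}, take 2 (3->2 ok)
  t6 'z' -> {0,2,3}, take 3 (2->3 ok)
  t7 'z' -> {0,2,3}, take 2 (3->2 ok)
  t8 'y' -> {4}, take 4 (2->4 ok)
  t9 'x' -> {1}, take 1 (4->1 ok)
  t10 'z' -> {0,2,3}, take 2 (1->2 ok)
  t11 'z' -> {0,2,3}, take 3 (2->3 ok)
  t12 'z' -> {0,2,3}, take 2 (3->2 ok)
  t13 'z' -> {0,2,3}, take 3 (2->3 ok)
  t14 'z' -> {0,2,3}, take 2 (3->2 ok)
  t15 'y' -> {4}, take 4 (2->4 ok)
  t16 'y' -> {4}, take 4 (4->4 ok)
  t17 'x' -> {1}, take 1 (4->1 ok)
  t18 'x' -> {1}, take 1 (1->1 ok)
  t19 'z' -> {0,2,3}, take 3 (1->3 ok)
  t20 'z' -> {0,2,3}, take 2 (3->2 ok)
  t21 'y' -> {4}, take 4 (2->4 ok)
  t22 'y' -> {4}, take 4 (4->4 ok)
  t23 'y' -> {4}, take 4 (4->4 ok)
  t24 'x' -> {1}, take 1 (4->1 ok)
  t25 'z' -> {0,2,3}, take 2 (1->2 ok)
  t26 'y' -> {4}, take 4 (2->4 ok)
  t27 'y' -> {4}, take 4 (4->4 ok)
  t28 'y' -> {4}, take 4 (4->4 ok)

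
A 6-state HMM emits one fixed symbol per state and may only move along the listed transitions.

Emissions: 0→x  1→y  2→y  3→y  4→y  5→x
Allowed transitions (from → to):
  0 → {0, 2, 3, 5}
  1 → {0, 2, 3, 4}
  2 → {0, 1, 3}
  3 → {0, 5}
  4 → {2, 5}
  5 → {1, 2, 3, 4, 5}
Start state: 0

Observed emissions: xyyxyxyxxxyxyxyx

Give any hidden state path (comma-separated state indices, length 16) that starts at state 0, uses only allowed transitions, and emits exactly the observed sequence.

0,2,3,0,2,0,3,0,0,0,2,0,3,5,3,0

  pos 0: x in {0,5}, choose 0; start
  pos 1: y in {1,2,3,4}, choose 2; 0->2 ok
  pos 2: y in {1,2,3,4}, choose 3; 2->3 ok
  pos 3: x in {0,5}, choose 0; 3->0 ok
  pos 4: y in {1,2,3,4}, choose 2; 0->2 ok
  pos 5: x in {0,5}, choose 0; 2->0 ok
  pos 6: y in {1,2,3,4}, choose 3; 0->3 ok
  pos 7: x in {0,5}, choose 0; 3->0 ok
  pos 8: x in {0,5}, choose 0; 0->0 ok
  pos 9: x in {0,5}, choose 0; 0->0 ok
  pos 10: y in {1,2,3,4}, choose 2; 0->2 ok
  pos 11: x in {0,5}, choose 0; 2->0 ok
  pos 12: y in {1,2,3,4}, choose 3; 0->3 ok
  pos 13: x in {0,5}, choose 5; 3->5 ok
  pos 14: y in {1,2,3,4}, choose 3; 5->3 ok
  pos 15: x in {0,5}, choose 0; 3->0 ok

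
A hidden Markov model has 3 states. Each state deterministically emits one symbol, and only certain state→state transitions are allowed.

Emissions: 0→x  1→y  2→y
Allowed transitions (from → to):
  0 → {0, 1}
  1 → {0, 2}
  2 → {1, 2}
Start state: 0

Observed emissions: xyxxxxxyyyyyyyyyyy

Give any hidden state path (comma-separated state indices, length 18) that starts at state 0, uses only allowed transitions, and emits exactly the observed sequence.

  0: obs=x cand={0} pick 0 [start]
  1: obs=y cand={1,2} pick 1 [0->1 ok]
  2: obs=x cand={0} pick 0 [1->0 ok]
  3: obs=x cand={0} pick 0 [0->0 ok]
  4: obs=x cand={0} pick 0 [0->0 ok]
  5: obs=x cand={0} pick 0 [0->0 ok]
  6: obs=x cand={0} pick 0 [0->0 ok]
  7: obs=y cand={1,2} pick 1 [0->1 ok]
  8: obs=y cand={1,2} pick 2 [1->2 ok]
  9: obs=y cand={1,2} pick 1 [2->1 ok]
  10: obs=y cand={1,2} pick 2 [1->2 ok]
  11: obs=y cand={1,2} pick 1 [2->1 ok]
  12: obs=y cand={1,2} pick 2 [1->2 ok]
  13: obs=y cand={1,2} pick 2 [2->2 ok]
  14: obs=y cand={1,2} pick 2 [2->2 ok]
  15: obs=y cand={1,2} pick 2 [2->2 ok]
  16: obs=y cand={1,2} pick 2 [2->2 ok]
  17: obs=y cand={1,2} pick 2 [2->2 ok]

0,1,0,0,0,0,0,1,2,1,2,1,2,2,2,2,2,2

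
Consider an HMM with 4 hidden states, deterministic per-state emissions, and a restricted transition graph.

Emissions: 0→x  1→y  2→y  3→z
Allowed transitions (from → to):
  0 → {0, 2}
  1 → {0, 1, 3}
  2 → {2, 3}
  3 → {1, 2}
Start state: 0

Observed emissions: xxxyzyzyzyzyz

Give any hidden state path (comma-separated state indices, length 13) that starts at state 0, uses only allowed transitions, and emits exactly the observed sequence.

  t0 'x' -> {0}, take 0 (start)
  t1 'x' -> {0}, take 0 (0->0 ok)
  t2 'x' -> {0}, take 0 (0->0 ok)
  t3 'y' -> {1,2}, take 2 (0->2 ok)
  t4 'z' -> {3}, take 3 (2->3 ok)
  t5 'y' -> {1,2}, take 2 (3->2 ok)
  t6 'z' -> {3}, take 3 (2->3 ok)
  t7 'y' -> {1,2}, take 1 (3->1 ok)
  t8 'z' -> {3}, take 3 (1->3 ok)
  t9 'y' -> {1,2}, take 2 (3->2 ok)
  t10 'z' -> {3}, take 3 (2->3 ok)
  t11 'y' -> {1,2}, take 1 (3->1 ok)
  t12 'z' -> {3}, take 3 (1->3 ok)

0,0,0,2,3,2,3,1,3,2,3,1,3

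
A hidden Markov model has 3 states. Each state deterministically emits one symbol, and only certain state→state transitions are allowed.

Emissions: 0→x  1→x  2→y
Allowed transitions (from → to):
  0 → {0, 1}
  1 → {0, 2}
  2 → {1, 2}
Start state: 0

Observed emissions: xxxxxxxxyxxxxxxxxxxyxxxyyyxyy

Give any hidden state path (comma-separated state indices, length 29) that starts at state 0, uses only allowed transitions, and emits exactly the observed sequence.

  pos 0: x in {0,1}, choose 0; start
  pos 1: x in {0,1}, choose 1; 0->1 ok
  pos 2: x in {0,1}, choose 0; 1->0 ok
  pos 3: x in {0,1}, choose 0; 0->0 ok
  pos 4: x in {0,1}, choose 0; 0->0 ok
  pos 5: x in {0,1}, choose 0; 0->0 ok
  pos 6: x in {0,1}, choose 0; 0->0 ok
  pos 7: x in {0,1}, choose 1; 0->1 ok
  pos 8: y in {2}, choose 2; 1->2 ok
  pos 9: x in {0,1}, choose 1; 2->1 ok
  pos 10: x in {0,1}, choose 0; 1->0 ok
  pos 11: x in {0,1}, choose 0; 0->0 ok
  pos 12: x in {0,1}, choose 1; 0->1 ok
  pos 13: x in {0,1}, choose 0; 1->0 ok
  pos 14: x in {0,1}, choose 0; 0->0 ok
  pos 15: x in {0,1}, choose 0; 0->0 ok
  pos 16: x in {0,1}, choose 1; 0->1 ok
  pos 17: x in {0,1}, choose 0; 1->0 ok
  pos 18: x in {0,1}, choose 1; 0->1 ok
  pos 19: y in {2}, choose 2; 1->2 ok
  pos 20: x in {0,1}, choose 1; 2->1 ok
  pos 21: x in {0,1}, choose 0; 1->0 ok
  pos 22: x in {0,1}, choose 1; 0->1 ok
  pos 23: y in {2}, choose 2; 1->2 ok
  pos 24: y in {2}, choose 2; 2->2 ok
  pos 25: y in {2}, choose 2; 2->2 ok
  pos 26: x in {0,1}, choose 1; 2->1 ok
  pos 27: y in {2}, choose 2; 1->2 ok
  pos 28: y in {2}, choose 2; 2->2 ok

0,1,0,0,0,0,0,1,2,1,0,0,1,0,0,0,1,0,1,2,1,0,1,2,2,2,1,2,2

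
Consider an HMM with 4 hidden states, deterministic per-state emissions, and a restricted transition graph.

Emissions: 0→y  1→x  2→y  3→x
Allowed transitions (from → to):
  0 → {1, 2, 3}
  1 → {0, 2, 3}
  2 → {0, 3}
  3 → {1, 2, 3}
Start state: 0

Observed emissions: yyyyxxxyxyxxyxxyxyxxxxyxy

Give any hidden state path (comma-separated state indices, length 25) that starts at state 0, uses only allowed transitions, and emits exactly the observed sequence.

0,2,0,2,3,3,1,2,3,2,3,1,2,3,1,0,1,2,3,3,3,1,2,3,2

  pos 0: y in {0,2}, choose 0; start
  pos 1: y in {0,2}, choose 2; 0->2 ok
  pos 2: y in {0,2}, choose 0; 2->0 ok
  pos 3: y in {0,2}, choose 2; 0->2 ok
  pos 4: x in {1,3}, choose 3; 2->3 ok
  pos 5: x in {1,3}, choose 3; 3->3 ok
  pos 6: x in {1,3}, choose 1; 3->1 ok
  pos 7: y in {0,2}, choose 2; 1->2 ok
  pos 8: x in {1,3}, choose 3; 2->3 ok
  pos 9: y in {0,2}, choose 2; 3->2 ok
  pos 10: x in {1,3}, choose 3; 2->3 ok
  pos 11: x in {1,3}, choose 1; 3->1 ok
  pos 12: y in {0,2}, choose 2; 1->2 ok
  pos 13: x in {1,3}, choose 3; 2->3 ok
  pos 14: x in {1,3}, choose 1; 3->1 ok
  pos 15: y in {0,2}, choose 0; 1->0 ok
  pos 16: x in {1,3}, choose 1; 0->1 ok
  pos 17: y in {0,2}, choose 2; 1->2 ok
  pos 18: x in {1,3}, choose 3; 2->3 ok
  pos 19: x in {1,3}, choose 3; 3->3 ok
  pos 20: x in {1,3}, choose 3; 3->3 ok
  pos 21: x in {1,3}, choose 1; 3->1 ok
  pos 22: y in {0,2}, choose 2; 1->2 ok
  pos 23: x in {1,3}, choose 3; 2->3 ok
  pos 24: y in {0,2}, choose 2; 3->2 ok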